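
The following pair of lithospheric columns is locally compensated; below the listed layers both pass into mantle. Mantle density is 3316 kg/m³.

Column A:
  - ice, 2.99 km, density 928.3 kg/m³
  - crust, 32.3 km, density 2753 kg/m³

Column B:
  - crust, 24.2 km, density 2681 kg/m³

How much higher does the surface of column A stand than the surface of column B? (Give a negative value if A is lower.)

For any compensation level in the mantle, the mantle terms cancel and isostasy reduces to e = (Σt_A − Σt_B) − (Σ(ρt)_A − Σ(ρt)_B) / ρ_m.
Σt_A = 35.29 km; Σt_B = 24.2 km; Σ(ρt)_A = 91697.517; Σ(ρt)_B = 64880.2 (in km·kg/m³).
e = (35.29 − 24.2) − (91697.517 − 64880.2) / 3316 = 3 km.

3 km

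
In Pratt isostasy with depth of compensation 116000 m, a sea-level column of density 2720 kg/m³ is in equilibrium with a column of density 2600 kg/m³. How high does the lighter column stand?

ρ_ref D = ρ (D + h) → h = D (ρ_ref − ρ)/ρ.
h = 116000 m × (2720 − 2600)/2600 = 5350 m.

5350 m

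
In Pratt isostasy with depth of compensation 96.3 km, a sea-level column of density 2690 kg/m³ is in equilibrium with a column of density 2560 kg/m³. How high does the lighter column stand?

4.89 km

ρ_ref D = ρ (D + h) → h = D (ρ_ref − ρ)/ρ.
h = 96.3 km × (2690 − 2560)/2560 = 4.89 km.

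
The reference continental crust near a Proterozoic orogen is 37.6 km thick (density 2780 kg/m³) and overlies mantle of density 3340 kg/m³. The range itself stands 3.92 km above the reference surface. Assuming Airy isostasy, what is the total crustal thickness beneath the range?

Root depth r = h ρ_c / (ρ_m − ρ_c) = 3.92 km × 2780 / 560 = 19.46 km.
Total thickness = T + h + r = 37.6 km + 3.92 km + 19.46 km = 61 km.

61 km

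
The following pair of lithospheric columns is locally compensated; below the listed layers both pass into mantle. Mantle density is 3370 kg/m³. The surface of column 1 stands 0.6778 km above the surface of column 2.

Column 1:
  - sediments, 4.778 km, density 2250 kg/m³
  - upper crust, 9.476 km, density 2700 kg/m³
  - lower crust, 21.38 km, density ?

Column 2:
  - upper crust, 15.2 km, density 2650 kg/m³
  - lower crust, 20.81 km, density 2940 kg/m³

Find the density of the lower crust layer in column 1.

Take the compensation level at the base of the deeper column (depth z_c below the surface of column 1) and equate Σ ρ_i t_i down to z_c; mantle fills any gap and the z_c terms cancel.
Column 1: 4.778×2250 + 9.476×2700 + 21.38×ρ + (z_c − 35.634)×3370
Column 2: 0.6778×0 + 15.2×2650 + 20.81×2940 + (z_c − 0.6778 − 36.01)×3370
The z_c×3370 term appears on both sides and cancels. Collect the known terms of each column as K = Σ(ρt)_known − 3370 × (depth of known layers): K_1 = 36335.7 − 3370×35.634 = −83750.88; K_2 = 101461.4 − 3370×(0.6778 + 36.01) = −22176.486.
Balance: K_1 + 21.38×ρ = K_2, so ρ = (K_2 − K_1)/21.38 = 61574.4/21.38 = 2880 kg/m³.

2880 kg/m³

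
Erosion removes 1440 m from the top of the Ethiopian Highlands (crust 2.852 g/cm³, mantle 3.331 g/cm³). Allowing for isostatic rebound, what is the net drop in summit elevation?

Rebound u = e ρ_c/ρ_m = 1440 m × 2.852/3.331 = 1233 m.
Net surface drop = e − u = 1440 m − 1233 m = e (ρ_m − ρ_c)/ρ_m = 207 m.

207 m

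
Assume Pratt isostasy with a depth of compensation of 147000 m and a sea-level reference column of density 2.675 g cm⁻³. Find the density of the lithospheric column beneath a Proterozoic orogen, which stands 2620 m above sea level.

2.63 g cm⁻³

Pratt balance: ρ_ref D = ρ (D + h).
ρ = ρ_ref D/(D + h) = 2.675 × 147000 m/(147000 m + 2620 m) = 2.63 g cm⁻³.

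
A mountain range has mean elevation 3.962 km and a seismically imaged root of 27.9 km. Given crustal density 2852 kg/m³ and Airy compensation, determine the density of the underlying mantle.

Airy balance: ρ_c h = (ρ_m − ρ_c) r → ρ_m = ρ_c (1 + h/r).
ρ_m = 2852 × (1 + 3.962 km/27.9 km) = 3260 kg/m³.

3260 kg/m³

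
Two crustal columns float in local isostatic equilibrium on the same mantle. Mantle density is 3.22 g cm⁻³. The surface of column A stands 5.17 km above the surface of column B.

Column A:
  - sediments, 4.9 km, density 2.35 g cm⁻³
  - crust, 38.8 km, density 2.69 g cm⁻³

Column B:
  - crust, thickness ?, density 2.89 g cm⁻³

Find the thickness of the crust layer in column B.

24.8 km

Take the compensation level at the base of the deeper column (depth z_c below the surface of column A) and equate Σ ρ_i t_i down to z_c; mantle fills any gap and the z_c terms cancel.
Column A: 4.9×2.35 + 38.8×2.69 + (z_c − 43.7)×3.22
Column B: 5.17×0 + x×2.89 + (z_c − 5.17 − 0 − x)×3.22
The z_c×3.22 term appears on both sides and cancels. Collect the known terms of each column as K = Σ(ρt)_known − 3.22 × (depth of known layers): K_A = 115.887 − 3.22×43.7 = −24.827; K_B = 0 − 3.22×(5.17 + 0) = −16.6474.
Balance: K_A = K_B − x×(3.22 − 2.89), so x = (K_B − K_A)/(3.22 − 2.89) = 8.1796/0.33 = 24.8 km.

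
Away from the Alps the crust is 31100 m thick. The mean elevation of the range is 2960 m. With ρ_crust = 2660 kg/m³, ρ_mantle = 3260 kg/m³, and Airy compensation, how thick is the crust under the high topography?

47200 m

Root depth r = h ρ_c / (ρ_m − ρ_c) = 2960 m × 2660 / 600 = 13120 m.
Total thickness = T + h + r = 31100 m + 2960 m + 13120 m = 47200 m.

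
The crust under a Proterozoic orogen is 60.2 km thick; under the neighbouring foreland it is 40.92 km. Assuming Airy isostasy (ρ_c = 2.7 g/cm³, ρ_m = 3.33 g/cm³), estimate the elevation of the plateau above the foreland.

Excess crust Δ = 60.2 km − 40.92 km = 19.28 km, split between elevation h and root r with h + r = Δ.
Airy balance ρ_c h = (ρ_m − ρ_c) r gives r = h ρ_c/(ρ_m − ρ_c), so h (1 + ρ_c/(ρ_m − ρ_c)) = Δ, i.e. h = Δ (ρ_m − ρ_c)/ρ_m.
h = 19.28 km × 0.63/3.33 = 3.65 km.

3.65 km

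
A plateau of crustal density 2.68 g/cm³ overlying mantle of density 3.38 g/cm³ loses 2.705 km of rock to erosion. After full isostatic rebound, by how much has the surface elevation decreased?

0.56 km

Rebound u = e ρ_c/ρ_m = 2.705 km × 2.68/3.38 = 2.145 km.
Net surface drop = e − u = 2.705 km − 2.145 km = e (ρ_m − ρ_c)/ρ_m = 0.56 km.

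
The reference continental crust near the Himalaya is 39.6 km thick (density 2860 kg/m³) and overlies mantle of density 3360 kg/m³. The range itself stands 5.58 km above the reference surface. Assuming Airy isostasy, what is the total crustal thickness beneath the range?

Root depth r = h ρ_c / (ρ_m − ρ_c) = 5.58 km × 2860 / 500 = 31.92 km.
Total thickness = T + h + r = 39.6 km + 5.58 km + 31.92 km = 77.1 km.

77.1 km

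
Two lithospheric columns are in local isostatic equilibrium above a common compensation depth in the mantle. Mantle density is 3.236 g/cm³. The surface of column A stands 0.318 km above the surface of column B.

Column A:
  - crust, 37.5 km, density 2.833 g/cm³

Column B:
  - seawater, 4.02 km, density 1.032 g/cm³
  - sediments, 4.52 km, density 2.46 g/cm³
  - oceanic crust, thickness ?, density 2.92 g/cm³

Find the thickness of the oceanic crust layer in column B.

Take the compensation level at the base of the deeper column (depth z_c below the surface of column A) and equate Σ ρ_i t_i down to z_c; mantle fills any gap and the z_c terms cancel.
Column A: 37.5×2.833 + (z_c − 37.5)×3.236
Column B: 0.318×0 + 4.02×1.032 + 4.52×2.46 + x×2.92 + (z_c − 0.318 − 8.54 − x)×3.236
The z_c×3.236 term appears on both sides and cancels. Collect the known terms of each column as K = Σ(ρt)_known − 3.236 × (depth of known layers): K_A = 106.2375 − 3.236×37.5 = −15.1125; K_B = 15.26784 − 3.236×(0.318 + 8.54) = −13.396648.
Balance: K_A = K_B − x×(3.236 − 2.92), so x = (K_B − K_A)/(3.236 − 2.92) = 1.71585/0.316 = 5.43 km.

5.43 km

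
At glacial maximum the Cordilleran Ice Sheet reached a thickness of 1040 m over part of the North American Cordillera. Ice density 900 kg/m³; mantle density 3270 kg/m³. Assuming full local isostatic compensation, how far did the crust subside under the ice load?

Equating mass per unit area of the two columns: the ice load ρ_ice t is balanced by mantle displaced below, ρ_m s.
s = t ρ_ice / ρ_m = 1040 m × 900/3270 = 286 m.

286 m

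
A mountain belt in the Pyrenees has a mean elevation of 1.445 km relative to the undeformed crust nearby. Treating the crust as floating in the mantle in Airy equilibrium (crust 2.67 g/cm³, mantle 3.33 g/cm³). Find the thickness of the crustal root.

In Airy isostatic equilibrium: the weight of the topography is balanced by the buoyancy of the root, ρ_c h = (ρ_m − ρ_c) r.
r = h · ρ_c / (ρ_m − ρ_c) = 1.445 km × 2.67 / (3.33 − 2.67) = 5.85 km.

5.85 km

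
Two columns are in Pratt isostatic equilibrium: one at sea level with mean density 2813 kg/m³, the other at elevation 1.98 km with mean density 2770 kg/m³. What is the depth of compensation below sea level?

ρ_ref D = ρ (D + h) → D (ρ_ref − ρ) = ρ h.
D = ρ h/(ρ_ref − ρ) = 2770 × 1.98 km/(2813 − 2770) = 128 km.

128 km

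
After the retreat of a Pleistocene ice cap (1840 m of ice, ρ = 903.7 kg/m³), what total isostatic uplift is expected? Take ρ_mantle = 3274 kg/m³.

508 m

Removing the load lets mantle flow back in; uplift u satisfies ρ_ice t = ρ_m u.
u = t ρ_ice/ρ_m = 1840 m × 903.7/3274 = 508 m.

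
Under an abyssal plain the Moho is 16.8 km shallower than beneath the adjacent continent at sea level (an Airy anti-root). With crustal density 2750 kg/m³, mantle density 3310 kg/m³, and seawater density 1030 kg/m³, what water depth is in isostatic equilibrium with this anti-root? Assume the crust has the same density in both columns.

5.47 km

Replacing a thickness d of crust by seawater at the top must be balanced by replacing crust with mantle at the base: d (ρ_c − ρ_w) = a (ρ_m − ρ_c).
d = a (ρ_m − ρ_c)/(ρ_c − ρ_w) = 16.8 km × 560/1720 = 5.47 km.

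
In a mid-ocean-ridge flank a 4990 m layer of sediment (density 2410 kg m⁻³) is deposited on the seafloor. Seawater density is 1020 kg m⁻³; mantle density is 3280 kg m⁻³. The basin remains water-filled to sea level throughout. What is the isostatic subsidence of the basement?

Submarine loading: the sediment displaces seawater, and the subsidence is in turn flooded, so s (ρ_m − ρ_w) = t (ρ_sed − ρ_w).
s = 4990 m × (2410 − 1020) / (3280 − 1020) = 3070 m.

3070 m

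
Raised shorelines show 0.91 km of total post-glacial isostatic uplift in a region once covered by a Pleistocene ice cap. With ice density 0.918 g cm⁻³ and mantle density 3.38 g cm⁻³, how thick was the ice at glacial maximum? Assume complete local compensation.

u = t ρ_ice/ρ_m → t = u ρ_m/ρ_ice = 0.91 km × 3.38/0.918 = 3.35 km.

3.35 km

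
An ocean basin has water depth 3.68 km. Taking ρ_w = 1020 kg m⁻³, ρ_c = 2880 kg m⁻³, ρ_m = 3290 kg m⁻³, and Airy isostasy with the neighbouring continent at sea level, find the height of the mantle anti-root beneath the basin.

For local isostatic compensation: replacing crust with seawater at the top is compensated by replacing crust with mantle at the base: d (ρ_c − ρ_w) = a (ρ_m − ρ_c).
a = d (ρ_c − ρ_w)/(ρ_m − ρ_c) = 3.68 km × 1860/410 = 16.7 km.

16.7 km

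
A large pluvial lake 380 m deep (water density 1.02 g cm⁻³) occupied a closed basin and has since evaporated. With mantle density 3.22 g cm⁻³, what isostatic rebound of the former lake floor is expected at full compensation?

u = d ρ_w/ρ_m = 380 m × 1.02/3.22 = 120 m.

120 m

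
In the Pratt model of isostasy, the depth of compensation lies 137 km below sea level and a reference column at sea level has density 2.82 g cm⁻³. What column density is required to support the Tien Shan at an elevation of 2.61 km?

Pratt balance: ρ_ref D = ρ (D + h).
ρ = ρ_ref D/(D + h) = 2.82 × 137 km/(137 km + 2.61 km) = 2.77 g cm⁻³.

2.77 g cm⁻³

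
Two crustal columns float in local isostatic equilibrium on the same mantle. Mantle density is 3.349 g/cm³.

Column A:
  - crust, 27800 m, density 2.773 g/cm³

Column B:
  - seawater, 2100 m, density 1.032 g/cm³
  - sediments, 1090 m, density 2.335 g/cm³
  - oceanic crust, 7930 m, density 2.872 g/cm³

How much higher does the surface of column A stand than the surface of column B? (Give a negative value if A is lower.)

For any compensation level in the mantle, the mantle terms cancel and isostasy reduces to e = (Σt_A − Σt_B) − (Σ(ρt)_A − Σ(ρt)_B) / ρ_m.
Σt_A = 27800 m; Σt_B = 11120 m; Σ(ρt)_A = 77089.4; Σ(ρt)_B = 27487.31 (in m·g/cm³).
e = (27800 − 11120) − (77089.4 − 27487.31) / 3.349 = 1870 m.

1870 m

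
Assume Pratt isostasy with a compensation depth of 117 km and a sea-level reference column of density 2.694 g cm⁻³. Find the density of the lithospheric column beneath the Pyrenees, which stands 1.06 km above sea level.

2.67 g cm⁻³

Pratt balance: ρ_ref D = ρ (D + h).
ρ = ρ_ref D/(D + h) = 2.694 × 117 km/(117 km + 1.06 km) = 2.67 g cm⁻³.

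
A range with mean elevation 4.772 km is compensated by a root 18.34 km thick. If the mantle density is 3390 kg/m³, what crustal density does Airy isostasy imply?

ρ_c h = (ρ_m − ρ_c) r → ρ_c (h + r) = ρ_m r → ρ_c = ρ_m r / (h + r).
ρ_c = 3390 × 18.34 km / (4.772 km + 18.34 km) = 2690 kg/m³.

2690 kg/m³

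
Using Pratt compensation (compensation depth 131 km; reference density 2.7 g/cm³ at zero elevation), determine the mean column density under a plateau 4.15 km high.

2.62 g/cm³

Pratt balance: ρ_ref D = ρ (D + h).
ρ = ρ_ref D/(D + h) = 2.7 × 131 km/(131 km + 4.15 km) = 2.62 g/cm³.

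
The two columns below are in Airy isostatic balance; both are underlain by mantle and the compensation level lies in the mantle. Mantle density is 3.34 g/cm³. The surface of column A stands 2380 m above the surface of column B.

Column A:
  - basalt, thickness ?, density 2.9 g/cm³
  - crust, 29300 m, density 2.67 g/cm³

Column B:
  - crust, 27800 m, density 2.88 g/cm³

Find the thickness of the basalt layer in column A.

Take the compensation level at the base of the deeper column (depth z_c below the surface of column A) and equate Σ ρ_i t_i down to z_c; mantle fills any gap and the z_c terms cancel.
Column A: x×2.9 + 29300×2.67 + (z_c − 29300 − x)×3.34
Column B: 2380×0 + 27800×2.88 + (z_c − 2380 − 27800)×3.34
The z_c×3.34 term appears on both sides and cancels. Collect the known terms of each column as K = Σ(ρt)_known − 3.34 × (depth of known layers): K_A = 78231 − 3.34×29300 = −19631; K_B = 80064 − 3.34×(2380 + 27800) = −20737.2.
Balance: K_A − x×(3.34 − 2.9) = K_B, so x = (K_A − K_B)/(3.34 − 2.9) = 1106.2/0.44 = 2510 m.

2510 m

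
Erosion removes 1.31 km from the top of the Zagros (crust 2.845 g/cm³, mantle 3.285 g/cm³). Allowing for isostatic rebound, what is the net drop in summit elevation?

0.175 km

Rebound u = e ρ_c/ρ_m = 1.31 km × 2.845/3.285 = 1.135 km.
Net surface drop = e − u = 1.31 km − 1.135 km = e (ρ_m − ρ_c)/ρ_m = 0.175 km.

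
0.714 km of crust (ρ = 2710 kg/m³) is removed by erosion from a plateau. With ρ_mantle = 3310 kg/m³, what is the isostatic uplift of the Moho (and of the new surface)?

Unloading: uplift u = e ρ_c/ρ_m = 0.714 km × 2710/3310 = 0.585 km.

0.585 km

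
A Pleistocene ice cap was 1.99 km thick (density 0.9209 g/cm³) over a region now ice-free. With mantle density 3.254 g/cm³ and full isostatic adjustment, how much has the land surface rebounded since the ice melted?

0.563 km

Removing the load lets mantle flow back in; uplift u satisfies ρ_ice t = ρ_m u.
u = t ρ_ice/ρ_m = 1.99 km × 0.9209/3.254 = 0.563 km.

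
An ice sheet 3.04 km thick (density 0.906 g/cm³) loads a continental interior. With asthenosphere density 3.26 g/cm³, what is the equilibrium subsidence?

0.845 km

Isostatic balance requires: the ice load ρ_ice t is balanced by mantle displaced below, ρ_m s.
s = t ρ_ice / ρ_m = 3.04 km × 0.906/3.26 = 0.845 km.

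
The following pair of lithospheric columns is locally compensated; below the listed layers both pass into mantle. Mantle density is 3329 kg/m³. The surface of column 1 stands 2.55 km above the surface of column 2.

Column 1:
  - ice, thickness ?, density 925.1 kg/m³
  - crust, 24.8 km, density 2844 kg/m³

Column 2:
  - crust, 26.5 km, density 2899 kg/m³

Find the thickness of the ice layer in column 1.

3.27 km

Take the compensation level at the base of the deeper column (depth z_c below the surface of column 1) and equate Σ ρ_i t_i down to z_c; mantle fills any gap and the z_c terms cancel.
Column 1: x×925.1 + 24.8×2844 + (z_c − 24.8 − x)×3329
Column 2: 2.55×0 + 26.5×2899 + (z_c − 2.55 − 26.5)×3329
The z_c×3329 term appears on both sides and cancels. Collect the known terms of each column as K = Σ(ρt)_known − 3329 × (depth of known layers): K_1 = 70531.2 − 3329×24.8 = −12028; K_2 = 76823.5 − 3329×(2.55 + 26.5) = −19883.95.
Balance: K_1 − x×(3329 − 925.1) = K_2, so x = (K_1 − K_2)/(3329 − 925.1) = 7855.95/2403.9 = 3.27 km.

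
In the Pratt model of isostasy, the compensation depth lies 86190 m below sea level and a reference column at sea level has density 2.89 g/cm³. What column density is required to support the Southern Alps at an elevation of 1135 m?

2.85 g/cm³

Pratt balance: ρ_ref D = ρ (D + h).
ρ = ρ_ref D/(D + h) = 2.89 × 86190 m/(86190 m + 1135 m) = 2.85 g/cm³.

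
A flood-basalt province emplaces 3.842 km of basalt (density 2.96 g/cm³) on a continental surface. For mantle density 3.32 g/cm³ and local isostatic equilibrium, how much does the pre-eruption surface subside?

Subaerial loading: s = t ρ_load / ρ_m.
s = 3.842 km × 2.96/3.32 = 3.43 km.

3.43 km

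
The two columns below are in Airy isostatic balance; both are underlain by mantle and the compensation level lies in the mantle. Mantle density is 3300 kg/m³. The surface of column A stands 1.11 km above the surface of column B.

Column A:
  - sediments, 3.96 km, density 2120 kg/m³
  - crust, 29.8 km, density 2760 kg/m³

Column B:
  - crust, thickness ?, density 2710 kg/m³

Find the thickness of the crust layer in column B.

Take the compensation level at the base of the deeper column (depth z_c below the surface of column A) and equate Σ ρ_i t_i down to z_c; mantle fills any gap and the z_c terms cancel.
Column A: 3.96×2120 + 29.8×2760 + (z_c − 33.76)×3300
Column B: 1.11×0 + x×2710 + (z_c − 1.11 − 0 − x)×3300
The z_c×3300 term appears on both sides and cancels. Collect the known terms of each column as K = Σ(ρt)_known − 3300 × (depth of known layers): K_A = 90643.2 − 3300×33.76 = −20764.8; K_B = 0 − 3300×(1.11 + 0) = −3663.
Balance: K_A = K_B − x×(3300 − 2710), so x = (K_B − K_A)/(3300 − 2710) = 17101.8/590 = 29 km.

29 km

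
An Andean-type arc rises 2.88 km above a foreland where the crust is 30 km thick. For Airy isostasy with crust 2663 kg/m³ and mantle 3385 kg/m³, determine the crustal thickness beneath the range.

Root depth r = h ρ_c / (ρ_m − ρ_c) = 2.88 km × 2663 / 722 = 10.62 km.
Total thickness = T + h + r = 30 km + 2.88 km + 10.62 km = 43.5 km.

43.5 km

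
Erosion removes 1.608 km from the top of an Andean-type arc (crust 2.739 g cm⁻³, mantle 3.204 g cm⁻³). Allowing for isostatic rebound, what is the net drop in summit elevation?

Rebound u = e ρ_c/ρ_m = 1.608 km × 2.739/3.204 = 1.375 km.
Net surface drop = e − u = 1.608 km − 1.375 km = e (ρ_m − ρ_c)/ρ_m = 0.233 km.

0.233 km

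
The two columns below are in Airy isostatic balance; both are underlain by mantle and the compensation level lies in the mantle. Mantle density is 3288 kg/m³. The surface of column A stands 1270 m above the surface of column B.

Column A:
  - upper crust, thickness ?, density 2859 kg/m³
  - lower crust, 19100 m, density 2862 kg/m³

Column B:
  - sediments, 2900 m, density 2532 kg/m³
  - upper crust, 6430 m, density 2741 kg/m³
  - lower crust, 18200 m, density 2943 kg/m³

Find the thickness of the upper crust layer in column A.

18700 m

Take the compensation level at the base of the deeper column (depth z_c below the surface of column A) and equate Σ ρ_i t_i down to z_c; mantle fills any gap and the z_c terms cancel.
Column A: x×2859 + 19100×2862 + (z_c − 19100 − x)×3288
Column B: 1270×0 + 2900×2532 + 6430×2741 + 18200×2943 + (z_c − 1270 − 27530)×3288
The z_c×3288 term appears on both sides and cancels. Collect the known terms of each column as K = Σ(ρt)_known − 3288 × (depth of known layers): K_A = 54664200 − 3288×19100 = −8136600; K_B = 78530030 − 3288×(1270 + 27530) = −16164370.
Balance: K_A − x×(3288 − 2859) = K_B, so x = (K_A − K_B)/(3288 − 2859) = 8027770/429 = 18700 m.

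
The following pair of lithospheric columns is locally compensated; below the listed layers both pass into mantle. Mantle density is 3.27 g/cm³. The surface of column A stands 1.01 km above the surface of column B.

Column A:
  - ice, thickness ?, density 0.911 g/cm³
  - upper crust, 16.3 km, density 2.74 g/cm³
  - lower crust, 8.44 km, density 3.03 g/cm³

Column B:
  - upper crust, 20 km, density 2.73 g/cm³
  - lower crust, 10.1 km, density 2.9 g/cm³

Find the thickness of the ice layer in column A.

Take the compensation level at the base of the deeper column (depth z_c below the surface of column A) and equate Σ ρ_i t_i down to z_c; mantle fills any gap and the z_c terms cancel.
Column A: x×0.911 + 16.3×2.74 + 8.44×3.03 + (z_c − 24.74 − x)×3.27
Column B: 1.01×0 + 20×2.73 + 10.1×2.9 + (z_c − 1.01 − 30.1)×3.27
The z_c×3.27 term appears on both sides and cancels. Collect the known terms of each column as K = Σ(ρt)_known − 3.27 × (depth of known layers): K_A = 70.2352 − 3.27×24.74 = −10.6646; K_B = 83.89 − 3.27×(1.01 + 30.1) = −17.8397.
Balance: K_A − x×(3.27 − 0.911) = K_B, so x = (K_A − K_B)/(3.27 − 0.911) = 7.1751/2.359 = 3.04 km.

3.04 km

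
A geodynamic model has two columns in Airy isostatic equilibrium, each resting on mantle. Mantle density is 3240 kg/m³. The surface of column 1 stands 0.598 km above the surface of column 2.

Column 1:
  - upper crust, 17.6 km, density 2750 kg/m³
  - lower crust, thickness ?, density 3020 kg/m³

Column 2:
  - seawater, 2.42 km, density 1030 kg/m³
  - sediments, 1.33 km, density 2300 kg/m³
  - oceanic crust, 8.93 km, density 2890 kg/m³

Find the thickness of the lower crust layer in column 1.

Take the compensation level at the base of the deeper column (depth z_c below the surface of column 1) and equate Σ ρ_i t_i down to z_c; mantle fills any gap and the z_c terms cancel.
Column 1: 17.6×2750 + x×3020 + (z_c − 17.6 − x)×3240
Column 2: 0.598×0 + 2.42×1030 + 1.33×2300 + 8.93×2890 + (z_c − 0.598 − 12.68)×3240
The z_c×3240 term appears on both sides and cancels. Collect the known terms of each column as K = Σ(ρt)_known − 3240 × (depth of known layers): K_1 = 48400 − 3240×17.6 = −8624; K_2 = 31359.3 − 3240×(0.598 + 12.68) = −11661.42.
Balance: K_1 − x×(3240 − 3020) = K_2, so x = (K_1 − K_2)/(3240 − 3020) = 3037.42/220 = 13.8 km.

13.8 km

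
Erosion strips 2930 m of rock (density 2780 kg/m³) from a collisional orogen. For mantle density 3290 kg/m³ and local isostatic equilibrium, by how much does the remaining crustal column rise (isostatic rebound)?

2480 m

Unloading: uplift u = e ρ_c/ρ_m = 2930 m × 2780/3290 = 2480 m.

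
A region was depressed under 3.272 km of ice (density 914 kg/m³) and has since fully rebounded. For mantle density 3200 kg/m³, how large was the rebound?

0.935 km

Removing the load lets mantle flow back in; uplift u satisfies ρ_ice t = ρ_m u.
u = t ρ_ice/ρ_m = 3.272 km × 914/3200 = 0.935 km.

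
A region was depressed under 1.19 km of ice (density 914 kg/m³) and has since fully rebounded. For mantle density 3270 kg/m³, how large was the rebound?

Removing the load lets mantle flow back in; uplift u satisfies ρ_ice t = ρ_m u.
u = t ρ_ice/ρ_m = 1.19 km × 914/3270 = 0.333 km.

0.333 km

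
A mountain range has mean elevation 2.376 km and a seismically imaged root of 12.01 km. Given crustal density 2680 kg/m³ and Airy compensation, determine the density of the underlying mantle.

Airy balance: ρ_c h = (ρ_m − ρ_c) r → ρ_m = ρ_c (1 + h/r).
ρ_m = 2680 × (1 + 2.376 km/12.01 km) = 3210 kg/m³.

3210 kg/m³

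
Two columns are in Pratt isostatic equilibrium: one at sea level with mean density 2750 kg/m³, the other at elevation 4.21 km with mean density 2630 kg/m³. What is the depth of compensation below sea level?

92.3 km

ρ_ref D = ρ (D + h) → D (ρ_ref − ρ) = ρ h.
D = ρ h/(ρ_ref − ρ) = 2630 × 4.21 km/(2750 − 2630) = 92.3 km.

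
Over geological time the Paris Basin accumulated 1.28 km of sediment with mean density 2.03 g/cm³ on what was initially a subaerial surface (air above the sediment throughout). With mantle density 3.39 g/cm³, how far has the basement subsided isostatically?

0.766 km

Subaerial load: s = t ρ_sed / ρ_m = 1.28 km × 2.03/3.39 = 0.766 km.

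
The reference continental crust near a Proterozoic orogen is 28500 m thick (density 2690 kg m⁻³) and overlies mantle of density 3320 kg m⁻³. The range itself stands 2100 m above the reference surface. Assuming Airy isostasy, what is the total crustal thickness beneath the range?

39600 m

Root depth r = h ρ_c / (ρ_m − ρ_c) = 2100 m × 2690 / 630 = 8967 m.
Total thickness = T + h + r = 28500 m + 2100 m + 8967 m = 39600 m.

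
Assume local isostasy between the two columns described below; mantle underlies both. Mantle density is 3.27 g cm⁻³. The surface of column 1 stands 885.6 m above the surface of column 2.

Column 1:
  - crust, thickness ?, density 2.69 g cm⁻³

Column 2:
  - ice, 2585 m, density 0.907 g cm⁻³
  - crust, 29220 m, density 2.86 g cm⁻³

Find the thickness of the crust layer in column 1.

36200 m

Take the compensation level at the base of the deeper column (depth z_c below the surface of column 1) and equate Σ ρ_i t_i down to z_c; mantle fills any gap and the z_c terms cancel.
Column 1: x×2.69 + (z_c − 0 − x)×3.27
Column 2: 885.6×0 + 2585×0.907 + 29220×2.86 + (z_c − 885.6 − 31805)×3.27
The z_c×3.27 term appears on both sides and cancels. Collect the known terms of each column as K = Σ(ρt)_known − 3.27 × (depth of known layers): K_1 = 0 − 3.27×0 = 0; K_2 = 85913.795 − 3.27×(885.6 + 31805) = −20984.467.
Balance: K_1 − x×(3.27 − 2.69) = K_2, so x = (K_1 − K_2)/(3.27 − 2.69) = 20984.5/0.58 = 36200 m.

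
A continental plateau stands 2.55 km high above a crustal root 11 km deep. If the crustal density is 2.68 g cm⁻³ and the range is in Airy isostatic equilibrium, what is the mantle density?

Airy balance: ρ_c h = (ρ_m − ρ_c) r → ρ_m = ρ_c (1 + h/r).
ρ_m = 2.68 × (1 + 2.55 km/11 km) = 3.3 g cm⁻³.

3.3 g cm⁻³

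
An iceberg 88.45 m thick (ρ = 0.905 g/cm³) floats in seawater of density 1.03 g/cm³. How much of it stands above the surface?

Floating equilibrium: submerged depth d = t ρ_obj/ρ_fluid = 88.45 m × 0.905/1.03 = 77.72 m.
Freeboard = t − d = 88.45 m − 77.72 m = 10.7 m.

10.7 m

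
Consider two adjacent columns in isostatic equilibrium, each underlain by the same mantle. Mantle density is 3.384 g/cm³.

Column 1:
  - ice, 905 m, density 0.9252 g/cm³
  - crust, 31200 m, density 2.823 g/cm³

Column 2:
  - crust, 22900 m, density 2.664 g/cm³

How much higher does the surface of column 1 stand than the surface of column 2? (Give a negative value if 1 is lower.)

For any compensation level in the mantle, the mantle terms cancel and isostasy reduces to e = (Σt_1 − Σt_2) − (Σ(ρt)_1 − Σ(ρt)_2) / ρ_m.
Σt_1 = 32105 m; Σt_2 = 22900 m; Σ(ρt)_1 = 88914.906; Σ(ρt)_2 = 61005.6 (in m·g/cm³).
e = (32105 − 22900) − (88914.906 − 61005.6) / 3.384 = 958 m.

958 m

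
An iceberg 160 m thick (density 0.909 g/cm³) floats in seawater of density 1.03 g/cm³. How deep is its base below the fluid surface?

Draft d = t ρ_obj/ρ_fluid = 160 m × 0.909/1.03 = 141 m.

141 m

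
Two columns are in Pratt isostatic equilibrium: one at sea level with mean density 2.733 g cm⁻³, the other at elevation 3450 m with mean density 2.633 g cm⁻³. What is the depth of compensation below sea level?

ρ_ref D = ρ (D + h) → D (ρ_ref − ρ) = ρ h.
D = ρ h/(ρ_ref − ρ) = 2.633 × 3450 m/(2.733 − 2.633) = 90800 m.

90800 m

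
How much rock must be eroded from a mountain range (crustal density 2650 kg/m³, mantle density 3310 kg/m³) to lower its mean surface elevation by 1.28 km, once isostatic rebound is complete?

6.42 km

Net drop Δ = e − u = e − e ρ_c/ρ_m = e (ρ_m − ρ_c)/ρ_m.
e = Δ ρ_m/(ρ_m − ρ_c) = 1.28 km × 3310/660 = 6.42 km.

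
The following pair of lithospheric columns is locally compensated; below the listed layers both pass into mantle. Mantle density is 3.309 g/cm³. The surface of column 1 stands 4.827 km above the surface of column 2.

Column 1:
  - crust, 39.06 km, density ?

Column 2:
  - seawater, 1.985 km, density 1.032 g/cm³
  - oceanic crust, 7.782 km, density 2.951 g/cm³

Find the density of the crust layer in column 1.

Take the compensation level at the base of the deeper column (depth z_c below the surface of column 1) and equate Σ ρ_i t_i down to z_c; mantle fills any gap and the z_c terms cancel.
Column 1: 39.06×ρ + (z_c − 39.06)×3.309
Column 2: 4.827×0 + 1.985×1.032 + 7.782×2.951 + (z_c − 4.827 − 9.767)×3.309
The z_c×3.309 term appears on both sides and cancels. Collect the known terms of each column as K = Σ(ρt)_known − 3.309 × (depth of known layers): K_1 = 0 − 3.309×39.06 = −129.24954; K_2 = 25.013202 − 3.309×(4.827 + 9.767) = −23.278344.
Balance: K_1 + 39.06×ρ = K_2, so ρ = (K_2 − K_1)/39.06 = 105.971/39.06 = 2.71 g/cm³.

2.71 g/cm³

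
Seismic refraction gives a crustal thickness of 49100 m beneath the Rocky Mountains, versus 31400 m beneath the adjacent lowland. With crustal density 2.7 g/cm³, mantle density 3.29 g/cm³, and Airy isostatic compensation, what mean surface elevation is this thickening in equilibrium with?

Excess crust Δ = 49100 m − 31400 m = 17700 m, split between elevation h and root r with h + r = Δ.
Airy balance ρ_c h = (ρ_m − ρ_c) r gives r = h ρ_c/(ρ_m − ρ_c), so h (1 + ρ_c/(ρ_m − ρ_c)) = Δ, i.e. h = Δ (ρ_m − ρ_c)/ρ_m.
h = 17700 m × 0.59/3.29 = 3170 m.

3170 m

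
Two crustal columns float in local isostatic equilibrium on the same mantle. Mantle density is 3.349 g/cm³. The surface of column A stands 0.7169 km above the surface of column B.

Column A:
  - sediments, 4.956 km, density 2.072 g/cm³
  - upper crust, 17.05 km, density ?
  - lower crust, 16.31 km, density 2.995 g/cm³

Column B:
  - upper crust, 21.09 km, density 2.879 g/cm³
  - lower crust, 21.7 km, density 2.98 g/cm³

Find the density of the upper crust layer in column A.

Take the compensation level at the base of the deeper column (depth z_c below the surface of column A) and equate Σ ρ_i t_i down to z_c; mantle fills any gap and the z_c terms cancel.
Column A: 4.956×2.072 + 17.05×ρ + 16.31×2.995 + (z_c − 38.316)×3.349
Column B: 0.7169×0 + 21.09×2.879 + 21.7×2.98 + (z_c − 0.7169 − 42.79)×3.349
The z_c×3.349 term appears on both sides and cancels. Collect the known terms of each column as K = Σ(ρt)_known − 3.349 × (depth of known layers): K_A = 59.117282 − 3.349×38.316 = −69.203002; K_B = 125.38411 − 3.349×(0.7169 + 42.79) = −20.3204981.
Balance: K_A + 17.05×ρ = K_B, so ρ = (K_B − K_A)/17.05 = 48.8825/17.05 = 2.87 g/cm³.

2.87 g/cm³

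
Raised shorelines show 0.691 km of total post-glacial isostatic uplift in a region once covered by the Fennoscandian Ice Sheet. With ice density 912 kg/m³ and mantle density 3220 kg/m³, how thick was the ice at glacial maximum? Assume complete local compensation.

u = t ρ_ice/ρ_m → t = u ρ_m/ρ_ice = 0.691 km × 3220/912 = 2.44 km.

2.44 km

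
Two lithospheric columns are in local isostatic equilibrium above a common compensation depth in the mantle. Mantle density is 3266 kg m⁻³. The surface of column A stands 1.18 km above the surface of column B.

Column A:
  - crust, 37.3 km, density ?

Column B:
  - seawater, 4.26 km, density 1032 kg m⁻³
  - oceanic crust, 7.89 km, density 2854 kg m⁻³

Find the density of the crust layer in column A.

Take the compensation level at the base of the deeper column (depth z_c below the surface of column A) and equate Σ ρ_i t_i down to z_c; mantle fills any gap and the z_c terms cancel.
Column A: 37.3×ρ + (z_c − 37.3)×3266
Column B: 1.18×0 + 4.26×1032 + 7.89×2854 + (z_c − 1.18 − 12.15)×3266
The z_c×3266 term appears on both sides and cancels. Collect the known terms of each column as K = Σ(ρt)_known − 3266 × (depth of known layers): K_A = 0 − 3266×37.3 = −121821.8; K_B = 26914.38 − 3266×(1.18 + 12.15) = −16621.4.
Balance: K_A + 37.3×ρ = K_B, so ρ = (K_B − K_A)/37.3 = 105200/37.3 = 2820 kg m⁻³.

2820 kg m⁻³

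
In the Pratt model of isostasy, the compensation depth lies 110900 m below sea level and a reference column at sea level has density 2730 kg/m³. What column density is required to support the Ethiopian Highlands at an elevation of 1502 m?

2690 kg/m³

Pratt balance: ρ_ref D = ρ (D + h).
ρ = ρ_ref D/(D + h) = 2730 × 110900 m/(110900 m + 1502 m) = 2690 kg/m³.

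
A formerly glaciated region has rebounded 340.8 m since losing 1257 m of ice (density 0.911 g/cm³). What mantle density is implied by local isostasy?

ρ_m = ρ_ice t / u = 0.911 × 1257 m/340.8 m = 3.36 g/cm³.

3.36 g/cm³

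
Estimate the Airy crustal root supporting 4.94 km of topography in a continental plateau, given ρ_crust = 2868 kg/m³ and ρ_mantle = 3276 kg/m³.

Balancing pressure at the compensation depth: the weight of the topography is balanced by the buoyancy of the root, ρ_c h = (ρ_m − ρ_c) r.
r = h · ρ_c / (ρ_m − ρ_c) = 4.94 km × 2868 / (3276 − 2868) = 34.7 km.

34.7 km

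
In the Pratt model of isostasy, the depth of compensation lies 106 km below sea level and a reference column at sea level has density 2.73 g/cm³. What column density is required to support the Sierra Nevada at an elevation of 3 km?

2.65 g/cm³

Pratt balance: ρ_ref D = ρ (D + h).
ρ = ρ_ref D/(D + h) = 2.73 × 106 km/(106 km + 3 km) = 2.65 g/cm³.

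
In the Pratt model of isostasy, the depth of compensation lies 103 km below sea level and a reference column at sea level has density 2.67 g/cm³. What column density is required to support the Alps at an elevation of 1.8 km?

2.62 g/cm³

Pratt balance: ρ_ref D = ρ (D + h).
ρ = ρ_ref D/(D + h) = 2.67 × 103 km/(103 km + 1.8 km) = 2.62 g/cm³.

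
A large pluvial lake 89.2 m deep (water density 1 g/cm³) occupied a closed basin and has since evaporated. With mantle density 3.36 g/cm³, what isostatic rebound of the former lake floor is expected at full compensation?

u = d ρ_w/ρ_m = 89.2 m × 1/3.36 = 26.5 m.

26.5 m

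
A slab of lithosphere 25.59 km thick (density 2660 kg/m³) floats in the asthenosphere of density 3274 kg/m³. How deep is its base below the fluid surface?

Draft d = t ρ_obj/ρ_fluid = 25.59 km × 2660/3274 = 20.8 km.

20.8 km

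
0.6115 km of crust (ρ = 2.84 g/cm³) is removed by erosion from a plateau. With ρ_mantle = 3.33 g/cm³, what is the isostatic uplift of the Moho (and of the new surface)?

Unloading: uplift u = e ρ_c/ρ_m = 0.6115 km × 2.84/3.33 = 0.522 km.

0.522 km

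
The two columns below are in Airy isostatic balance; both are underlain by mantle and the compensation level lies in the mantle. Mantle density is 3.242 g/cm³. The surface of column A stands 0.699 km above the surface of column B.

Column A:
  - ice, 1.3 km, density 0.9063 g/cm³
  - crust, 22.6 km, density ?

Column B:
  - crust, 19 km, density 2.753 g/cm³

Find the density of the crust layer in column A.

Take the compensation level at the base of the deeper column (depth z_c below the surface of column A) and equate Σ ρ_i t_i down to z_c; mantle fills any gap and the z_c terms cancel.
Column A: 1.3×0.9063 + 22.6×ρ + (z_c − 23.9)×3.242
Column B: 0.699×0 + 19×2.753 + (z_c − 0.699 − 19)×3.242
The z_c×3.242 term appears on both sides and cancels. Collect the known terms of each column as K = Σ(ρt)_known − 3.242 × (depth of known layers): K_A = 1.17819 − 3.242×23.9 = −76.30561; K_B = 52.307 − 3.242×(0.699 + 19) = −11.557158.
Balance: K_A + 22.6×ρ = K_B, so ρ = (K_B − K_A)/22.6 = 64.7485/22.6 = 2.86 g/cm³.

2.86 g/cm³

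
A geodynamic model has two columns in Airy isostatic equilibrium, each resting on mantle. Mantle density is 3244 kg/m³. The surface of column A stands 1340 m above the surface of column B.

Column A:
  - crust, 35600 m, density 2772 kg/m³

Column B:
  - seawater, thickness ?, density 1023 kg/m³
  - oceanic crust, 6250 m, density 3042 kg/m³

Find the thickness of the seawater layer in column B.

5040 m

Take the compensation level at the base of the deeper column (depth z_c below the surface of column A) and equate Σ ρ_i t_i down to z_c; mantle fills any gap and the z_c terms cancel.
Column A: 35600×2772 + (z_c − 35600)×3244
Column B: 1340×0 + x×1023 + 6250×3042 + (z_c − 1340 − 6250 − x)×3244
The z_c×3244 term appears on both sides and cancels. Collect the known terms of each column as K = Σ(ρt)_known − 3244 × (depth of known layers): K_A = 98683200 − 3244×35600 = −16803200; K_B = 19012500 − 3244×(1340 + 6250) = −5609460.
Balance: K_A = K_B − x×(3244 − 1023), so x = (K_B − K_A)/(3244 − 1023) = 11193700/2221 = 5040 m.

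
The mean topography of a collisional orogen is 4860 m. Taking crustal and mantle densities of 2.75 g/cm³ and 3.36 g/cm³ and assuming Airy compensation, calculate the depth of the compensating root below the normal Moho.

21900 m

Balancing pressure at the compensation depth: the weight of the topography is balanced by the buoyancy of the root, ρ_c h = (ρ_m − ρ_c) r.
r = h · ρ_c / (ρ_m − ρ_c) = 4860 m × 2.75 / (3.36 − 2.75) = 21900 m.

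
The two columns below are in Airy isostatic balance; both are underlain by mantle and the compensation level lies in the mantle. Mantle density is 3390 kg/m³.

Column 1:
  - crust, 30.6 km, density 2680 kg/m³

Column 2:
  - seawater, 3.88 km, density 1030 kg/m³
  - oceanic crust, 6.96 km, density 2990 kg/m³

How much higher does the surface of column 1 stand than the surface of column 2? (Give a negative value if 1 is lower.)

2.89 km

For any compensation level in the mantle, the mantle terms cancel and isostasy reduces to e = (Σt_1 − Σt_2) − (Σ(ρt)_1 − Σ(ρt)_2) / ρ_m.
Σt_1 = 30.6 km; Σt_2 = 10.84 km; Σ(ρt)_1 = 82008; Σ(ρt)_2 = 24806.8 (in km·kg/m³).
e = (30.6 − 10.84) − (82008 − 24806.8) / 3390 = 2.89 km.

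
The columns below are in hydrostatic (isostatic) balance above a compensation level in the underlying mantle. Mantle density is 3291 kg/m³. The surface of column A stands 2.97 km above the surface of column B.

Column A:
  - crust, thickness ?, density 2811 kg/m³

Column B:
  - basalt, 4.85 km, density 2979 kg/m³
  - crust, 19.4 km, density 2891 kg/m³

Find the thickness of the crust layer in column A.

Take the compensation level at the base of the deeper column (depth z_c below the surface of column A) and equate Σ ρ_i t_i down to z_c; mantle fills any gap and the z_c terms cancel.
Column A: x×2811 + (z_c − 0 − x)×3291
Column B: 2.97×0 + 4.85×2979 + 19.4×2891 + (z_c − 2.97 − 24.25)×3291
The z_c×3291 term appears on both sides and cancels. Collect the known terms of each column as K = Σ(ρt)_known − 3291 × (depth of known layers): K_A = 0 − 3291×0 = 0; K_B = 70533.55 − 3291×(2.97 + 24.25) = −19047.47.
Balance: K_A − x×(3291 − 2811) = K_B, so x = (K_A − K_B)/(3291 − 2811) = 19047.5/480 = 39.7 km.

39.7 km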